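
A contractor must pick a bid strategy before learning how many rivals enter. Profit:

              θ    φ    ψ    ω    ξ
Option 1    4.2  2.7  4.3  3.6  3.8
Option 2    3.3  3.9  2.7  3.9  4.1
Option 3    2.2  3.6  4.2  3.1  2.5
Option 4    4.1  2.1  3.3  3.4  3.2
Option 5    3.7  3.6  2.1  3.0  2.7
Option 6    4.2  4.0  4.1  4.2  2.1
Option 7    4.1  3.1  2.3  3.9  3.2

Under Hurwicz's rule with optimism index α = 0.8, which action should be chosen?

Option 1

Option 1: 0.8·4.3 + 0.2·2.7 = 3.98
Option 2: 0.8·4.1 + 0.2·2.7 = 3.82
Option 3: 0.8·4.2 + 0.2·2.2 = 3.8
Option 4: 0.8·4.1 + 0.2·2.1 = 3.7
Option 5: 0.8·3.7 + 0.2·2.1 = 3.38
Option 6: 0.8·4.2 + 0.2·2.1 = 3.78
Option 7: 0.8·4.1 + 0.2·2.3 = 3.74
Highest Hurwicz score = 3.98 → Option 1.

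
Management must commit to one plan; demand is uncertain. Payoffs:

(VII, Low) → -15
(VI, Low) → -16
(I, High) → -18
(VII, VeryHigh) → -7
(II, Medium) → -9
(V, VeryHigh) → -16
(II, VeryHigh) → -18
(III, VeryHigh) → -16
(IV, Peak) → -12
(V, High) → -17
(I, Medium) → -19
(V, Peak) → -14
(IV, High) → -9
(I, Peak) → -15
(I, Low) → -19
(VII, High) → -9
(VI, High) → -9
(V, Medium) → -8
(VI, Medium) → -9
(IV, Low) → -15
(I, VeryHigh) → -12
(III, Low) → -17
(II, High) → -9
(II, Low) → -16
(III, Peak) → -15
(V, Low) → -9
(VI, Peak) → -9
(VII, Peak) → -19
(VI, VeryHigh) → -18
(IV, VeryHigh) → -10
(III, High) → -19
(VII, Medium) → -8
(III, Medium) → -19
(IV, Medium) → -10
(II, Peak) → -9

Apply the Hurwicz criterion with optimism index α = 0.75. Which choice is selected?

VII

I: 0.75·(-12) + 0.25·(-19) = -13.75
II: 0.75·(-9) + 0.25·(-18) = -11.25
III: 0.75·(-15) + 0.25·(-19) = -16
IV: 0.75·(-9) + 0.25·(-15) = -10.5
V: 0.75·(-8) + 0.25·(-17) = -10.25
VI: 0.75·(-9) + 0.25·(-18) = -11.25
VII: 0.75·(-7) + 0.25·(-19) = -10
Highest Hurwicz score = -10 → VII.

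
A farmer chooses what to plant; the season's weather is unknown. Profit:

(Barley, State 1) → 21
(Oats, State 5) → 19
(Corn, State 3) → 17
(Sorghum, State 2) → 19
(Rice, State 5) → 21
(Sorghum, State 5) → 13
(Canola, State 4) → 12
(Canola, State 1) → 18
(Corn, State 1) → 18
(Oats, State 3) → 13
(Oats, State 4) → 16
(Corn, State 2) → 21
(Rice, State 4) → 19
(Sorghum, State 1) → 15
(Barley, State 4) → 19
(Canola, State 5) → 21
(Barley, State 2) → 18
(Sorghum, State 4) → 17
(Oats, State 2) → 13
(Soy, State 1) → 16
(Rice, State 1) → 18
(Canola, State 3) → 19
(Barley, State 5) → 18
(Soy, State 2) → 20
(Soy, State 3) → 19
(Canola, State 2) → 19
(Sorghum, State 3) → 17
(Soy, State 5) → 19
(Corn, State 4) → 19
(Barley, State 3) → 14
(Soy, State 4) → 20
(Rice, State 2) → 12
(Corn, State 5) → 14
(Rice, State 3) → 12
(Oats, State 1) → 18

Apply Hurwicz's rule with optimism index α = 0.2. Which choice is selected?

Soy

Barley: 0.2·21 + 0.8·14 = 15.4
Canola: 0.2·21 + 0.8·12 = 13.8
Soy: 0.2·20 + 0.8·16 = 16.8
Corn: 0.2·21 + 0.8·14 = 15.4
Oats: 0.2·19 + 0.8·13 = 14.2
Rice: 0.2·21 + 0.8·12 = 13.8
Sorghum: 0.2·19 + 0.8·13 = 14.2
Highest Hurwicz score = 16.8 → Soy.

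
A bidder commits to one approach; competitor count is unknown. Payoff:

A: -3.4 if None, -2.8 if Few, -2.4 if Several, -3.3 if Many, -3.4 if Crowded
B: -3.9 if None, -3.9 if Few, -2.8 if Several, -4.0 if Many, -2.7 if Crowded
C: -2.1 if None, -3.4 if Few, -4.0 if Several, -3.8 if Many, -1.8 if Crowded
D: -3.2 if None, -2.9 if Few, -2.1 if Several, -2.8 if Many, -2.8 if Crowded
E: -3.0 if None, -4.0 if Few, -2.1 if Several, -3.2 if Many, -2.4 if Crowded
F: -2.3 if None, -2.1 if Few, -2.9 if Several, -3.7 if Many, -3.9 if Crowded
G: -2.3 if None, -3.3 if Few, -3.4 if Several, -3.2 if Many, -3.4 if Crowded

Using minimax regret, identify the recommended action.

D

Column bests: None=-2.1, Few=-2.1, Several=-2.1, Many=-2.8, Crowded=-1.8.
A regrets: 1.3, 0.7, 0.3, 0.5, 1.6 → max 1.6
B regrets: 1.8, 1.8, 0.7, 1.2, 0.9 → max 1.8
C regrets: 0.0, 1.3, 1.9, 1.0, 0.0 → max 1.9
D regrets: 1.1, 0.8, 0.0, 0.0, 1.0 → max 1.1
E regrets: 0.9, 1.9, 0.0, 0.4, 0.6 → max 1.9
F regrets: 0.2, 0.0, 0.8, 0.9, 2.1 → max 2.1
G regrets: 0.2, 1.2, 1.3, 0.4, 1.6 → max 1.6
Smallest max regret = 1.1 → D.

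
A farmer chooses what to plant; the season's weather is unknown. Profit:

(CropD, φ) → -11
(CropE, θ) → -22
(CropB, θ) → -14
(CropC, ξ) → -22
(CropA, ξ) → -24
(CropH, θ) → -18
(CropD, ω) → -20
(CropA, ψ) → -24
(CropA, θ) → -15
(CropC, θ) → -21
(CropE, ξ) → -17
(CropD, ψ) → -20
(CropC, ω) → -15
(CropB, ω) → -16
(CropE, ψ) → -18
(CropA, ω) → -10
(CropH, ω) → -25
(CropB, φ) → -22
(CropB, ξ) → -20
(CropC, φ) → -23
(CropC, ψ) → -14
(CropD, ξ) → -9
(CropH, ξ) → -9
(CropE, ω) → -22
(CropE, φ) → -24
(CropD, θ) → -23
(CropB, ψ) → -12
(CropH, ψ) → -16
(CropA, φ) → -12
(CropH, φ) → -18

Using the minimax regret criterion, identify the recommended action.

Column bests: θ=-14, φ=-11, ψ=-12, ω=-10, ξ=-9.
CropC regrets: 7, 12, 2, 5, 13 → max 13
CropD regrets: 9, 0, 8, 10, 0 → max 10
CropE regrets: 8, 13, 6, 12, 8 → max 13
CropH regrets: 4, 7, 4, 15, 0 → max 15
CropA regrets: 1, 1, 12, 0, 15 → max 15
CropB regrets: 0, 11, 0, 6, 11 → max 11
Smallest max regret = 10 → CropD.

CropD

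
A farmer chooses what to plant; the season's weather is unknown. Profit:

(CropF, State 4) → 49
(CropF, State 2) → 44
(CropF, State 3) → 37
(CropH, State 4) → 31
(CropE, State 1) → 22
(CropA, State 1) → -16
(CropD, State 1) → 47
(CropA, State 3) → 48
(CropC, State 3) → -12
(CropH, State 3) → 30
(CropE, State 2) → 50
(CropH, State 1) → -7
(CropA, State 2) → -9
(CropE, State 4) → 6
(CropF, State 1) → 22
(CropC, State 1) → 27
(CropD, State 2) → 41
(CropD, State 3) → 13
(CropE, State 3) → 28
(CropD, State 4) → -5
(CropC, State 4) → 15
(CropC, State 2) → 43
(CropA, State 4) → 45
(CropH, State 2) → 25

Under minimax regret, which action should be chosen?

CropF

Column bests: State 1=47, State 2=50, State 3=48, State 4=49.
CropA regrets: 63, 59, 0, 4 → max 63
CropE regrets: 25, 0, 20, 43 → max 43
CropF regrets: 25, 6, 11, 0 → max 25
CropC regrets: 20, 7, 60, 34 → max 60
CropH regrets: 54, 25, 18, 18 → max 54
CropD regrets: 0, 9, 35, 54 → max 54
Smallest max regret = 25 → CropF.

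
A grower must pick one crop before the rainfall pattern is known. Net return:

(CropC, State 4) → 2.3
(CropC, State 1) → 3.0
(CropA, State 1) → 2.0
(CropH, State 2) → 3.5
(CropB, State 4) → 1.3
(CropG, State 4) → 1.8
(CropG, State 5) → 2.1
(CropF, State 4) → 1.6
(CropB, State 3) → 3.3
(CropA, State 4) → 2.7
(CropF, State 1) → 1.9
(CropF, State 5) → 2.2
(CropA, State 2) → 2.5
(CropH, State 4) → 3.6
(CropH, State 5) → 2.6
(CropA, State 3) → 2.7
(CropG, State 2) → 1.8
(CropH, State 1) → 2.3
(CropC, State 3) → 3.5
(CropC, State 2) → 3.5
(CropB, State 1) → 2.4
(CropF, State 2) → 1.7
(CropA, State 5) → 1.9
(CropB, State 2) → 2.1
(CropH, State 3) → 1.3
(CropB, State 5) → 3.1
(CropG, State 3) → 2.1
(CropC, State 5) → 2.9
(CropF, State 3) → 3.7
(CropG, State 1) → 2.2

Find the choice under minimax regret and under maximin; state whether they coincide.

minimax regret → CropA; maximin → CropC (disagree)

Column bests: State 1=3.0, State 2=3.5, State 3=3.7, State 4=3.6, State 5=3.1.
CropG regrets: 0.8, 1.7, 1.6, 1.8, 1.0 → max 1.8
CropC regrets: 0.0, 0.0, 0.2, 1.3, 0.2 → max 1.3
CropH regrets: 0.7, 0.0, 2.4, 0.0, 0.5 → max 2.4
CropB regrets: 0.6, 1.4, 0.4, 2.3, 0.0 → max 2.3
CropA regrets: 1.0, 1.0, 1.0, 0.9, 1.2 → max 1.2
CropF regrets: 1.1, 1.8, 0.0, 2.0, 0.9 → max 2.0
Smallest max regret = 1.2 → CropA.
Row minima: CropG=1.8, CropC=2.3, CropH=1.3, CropB=1.3, CropA=1.9, CropF=1.6
Best worst-case = 2.3 → CropC.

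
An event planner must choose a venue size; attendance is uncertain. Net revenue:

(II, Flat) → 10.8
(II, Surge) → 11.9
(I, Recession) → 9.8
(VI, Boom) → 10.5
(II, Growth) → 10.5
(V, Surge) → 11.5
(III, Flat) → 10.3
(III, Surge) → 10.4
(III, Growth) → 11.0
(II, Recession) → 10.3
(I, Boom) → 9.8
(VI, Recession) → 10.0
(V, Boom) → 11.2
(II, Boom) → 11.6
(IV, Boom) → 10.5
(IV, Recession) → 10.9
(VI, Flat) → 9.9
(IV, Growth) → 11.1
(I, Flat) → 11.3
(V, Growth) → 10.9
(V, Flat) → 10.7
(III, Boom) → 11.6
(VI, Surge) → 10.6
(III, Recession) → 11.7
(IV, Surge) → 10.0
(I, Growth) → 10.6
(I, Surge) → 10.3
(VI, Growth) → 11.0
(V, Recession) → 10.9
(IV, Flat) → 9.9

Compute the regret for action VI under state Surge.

1.3

Best payoff under Surge is 11.9.
Regret = 11.9 − 10.6 = 1.3.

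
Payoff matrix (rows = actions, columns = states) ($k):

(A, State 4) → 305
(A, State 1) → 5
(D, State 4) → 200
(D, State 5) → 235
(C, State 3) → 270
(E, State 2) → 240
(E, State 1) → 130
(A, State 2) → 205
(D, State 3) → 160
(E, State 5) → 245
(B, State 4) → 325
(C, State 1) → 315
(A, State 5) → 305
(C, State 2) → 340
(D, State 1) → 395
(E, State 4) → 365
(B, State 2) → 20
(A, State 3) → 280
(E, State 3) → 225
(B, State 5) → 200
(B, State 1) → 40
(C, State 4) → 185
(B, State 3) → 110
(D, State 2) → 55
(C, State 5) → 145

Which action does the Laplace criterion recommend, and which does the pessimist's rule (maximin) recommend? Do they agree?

laplace → C; maximin → C (agree)

Row averages: A=220, B=139, C=251, D=209, E=241
Highest average = 251 → C.
Row minima: A=5, B=20, C=145, D=55, E=130
Best worst-case = 145 → C.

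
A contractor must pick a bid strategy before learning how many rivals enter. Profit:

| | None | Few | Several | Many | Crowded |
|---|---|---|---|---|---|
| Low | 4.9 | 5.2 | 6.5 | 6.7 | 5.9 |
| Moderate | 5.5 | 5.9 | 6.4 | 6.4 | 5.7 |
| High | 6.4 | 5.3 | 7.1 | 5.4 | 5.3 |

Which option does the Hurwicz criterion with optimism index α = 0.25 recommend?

High

Low: 0.25·6.7 + 0.75·4.9 = 5.35
Moderate: 0.25·6.4 + 0.75·5.5 = 5.725
High: 0.25·7.1 + 0.75·5.3 = 5.75
Highest Hurwicz score = 5.75 → High.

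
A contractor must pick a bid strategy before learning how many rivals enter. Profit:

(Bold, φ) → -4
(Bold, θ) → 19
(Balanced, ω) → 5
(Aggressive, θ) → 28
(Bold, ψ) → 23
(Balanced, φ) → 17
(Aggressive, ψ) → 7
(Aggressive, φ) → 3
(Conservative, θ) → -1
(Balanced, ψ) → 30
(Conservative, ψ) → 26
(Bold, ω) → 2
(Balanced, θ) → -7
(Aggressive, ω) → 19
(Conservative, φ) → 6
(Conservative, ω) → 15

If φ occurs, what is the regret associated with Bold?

Best payoff under φ is 17.
Regret = 17 − (-4) = 21.

21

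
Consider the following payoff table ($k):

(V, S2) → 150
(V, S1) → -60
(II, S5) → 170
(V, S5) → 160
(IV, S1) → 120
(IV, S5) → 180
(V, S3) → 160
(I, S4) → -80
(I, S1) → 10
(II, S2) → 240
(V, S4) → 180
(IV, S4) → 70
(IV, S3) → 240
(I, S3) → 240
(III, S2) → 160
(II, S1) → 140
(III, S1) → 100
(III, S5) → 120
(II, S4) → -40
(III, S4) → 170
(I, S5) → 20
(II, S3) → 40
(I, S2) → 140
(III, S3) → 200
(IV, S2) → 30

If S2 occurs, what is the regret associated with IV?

210

Best payoff under S2 is 240.
Regret = 240 − 30 = 210.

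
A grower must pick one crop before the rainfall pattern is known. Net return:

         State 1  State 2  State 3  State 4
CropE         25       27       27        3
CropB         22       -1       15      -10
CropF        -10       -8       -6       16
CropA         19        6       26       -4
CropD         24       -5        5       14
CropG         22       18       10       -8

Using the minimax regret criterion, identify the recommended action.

Column bests: State 1=25, State 2=27, State 3=27, State 4=16.
CropE regrets: 0, 0, 0, 13 → max 13
CropB regrets: 3, 28, 12, 26 → max 28
CropF regrets: 35, 35, 33, 0 → max 35
CropA regrets: 6, 21, 1, 20 → max 21
CropD regrets: 1, 32, 22, 2 → max 32
CropG regrets: 3, 9, 17, 24 → max 24
Smallest max regret = 13 → CropE.

CropE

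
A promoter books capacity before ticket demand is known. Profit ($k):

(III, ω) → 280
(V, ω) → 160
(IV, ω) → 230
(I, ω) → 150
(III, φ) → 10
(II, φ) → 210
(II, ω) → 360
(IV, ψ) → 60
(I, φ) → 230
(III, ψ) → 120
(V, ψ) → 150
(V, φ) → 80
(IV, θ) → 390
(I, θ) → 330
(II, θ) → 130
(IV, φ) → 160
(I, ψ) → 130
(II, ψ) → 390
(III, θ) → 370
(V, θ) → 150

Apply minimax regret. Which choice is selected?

Column bests: θ=390, φ=230, ψ=390, ω=360.
I regrets: 60, 0, 260, 210 → max 260
II regrets: 260, 20, 0, 0 → max 260
III regrets: 20, 220, 270, 80 → max 270
IV regrets: 0, 70, 330, 130 → max 330
V regrets: 240, 150, 240, 200 → max 240
Smallest max regret = 240 → V.

V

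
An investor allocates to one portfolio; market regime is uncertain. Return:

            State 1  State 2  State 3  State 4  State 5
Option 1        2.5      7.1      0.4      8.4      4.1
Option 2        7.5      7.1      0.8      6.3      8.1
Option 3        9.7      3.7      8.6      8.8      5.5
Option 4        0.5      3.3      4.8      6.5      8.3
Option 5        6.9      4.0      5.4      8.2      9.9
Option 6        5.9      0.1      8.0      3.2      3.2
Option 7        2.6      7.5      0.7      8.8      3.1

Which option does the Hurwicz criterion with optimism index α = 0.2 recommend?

Option 5

Option 1: 0.2·8.4 + 0.8·0.4 = 2
Option 2: 0.2·8.1 + 0.8·0.8 = 2.26
Option 3: 0.2·9.7 + 0.8·3.7 = 4.9
Option 4: 0.2·8.3 + 0.8·0.5 = 2.06
Option 5: 0.2·9.9 + 0.8·4.0 = 5.18
Option 6: 0.2·8.0 + 0.8·0.1 = 1.68
Option 7: 0.2·8.8 + 0.8·0.7 = 2.32
Highest Hurwicz score = 5.18 → Option 5.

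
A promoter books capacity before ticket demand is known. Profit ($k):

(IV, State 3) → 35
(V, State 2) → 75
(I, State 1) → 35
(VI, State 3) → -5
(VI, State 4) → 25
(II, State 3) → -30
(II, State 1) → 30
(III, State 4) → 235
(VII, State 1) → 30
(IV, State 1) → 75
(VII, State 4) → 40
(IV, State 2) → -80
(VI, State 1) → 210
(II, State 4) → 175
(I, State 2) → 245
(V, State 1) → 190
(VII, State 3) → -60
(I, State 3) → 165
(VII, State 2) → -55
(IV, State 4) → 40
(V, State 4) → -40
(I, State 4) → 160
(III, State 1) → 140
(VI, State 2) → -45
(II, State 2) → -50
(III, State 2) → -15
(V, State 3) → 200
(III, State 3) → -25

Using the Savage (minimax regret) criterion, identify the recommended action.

Column bests: State 1=210, State 2=245, State 3=200, State 4=235.
I regrets: 175, 0, 35, 75 → max 175
II regrets: 180, 295, 230, 60 → max 295
III regrets: 70, 260, 225, 0 → max 260
IV regrets: 135, 325, 165, 195 → max 325
V regrets: 20, 170, 0, 275 → max 275
VI regrets: 0, 290, 205, 210 → max 290
VII regrets: 180, 300, 260, 195 → max 300
Smallest max regret = 175 → I.

I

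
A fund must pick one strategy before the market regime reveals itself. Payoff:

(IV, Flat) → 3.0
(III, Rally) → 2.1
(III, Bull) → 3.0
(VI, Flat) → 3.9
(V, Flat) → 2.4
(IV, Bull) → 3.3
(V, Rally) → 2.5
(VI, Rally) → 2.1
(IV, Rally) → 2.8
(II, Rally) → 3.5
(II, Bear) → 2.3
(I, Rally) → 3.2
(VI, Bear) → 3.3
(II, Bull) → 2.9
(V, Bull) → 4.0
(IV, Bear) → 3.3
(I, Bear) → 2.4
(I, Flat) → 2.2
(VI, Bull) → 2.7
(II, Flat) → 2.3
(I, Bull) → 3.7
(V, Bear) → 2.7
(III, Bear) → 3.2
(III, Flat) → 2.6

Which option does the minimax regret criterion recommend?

IV

Column bests: Bear=3.3, Flat=3.9, Bull=4.0, Rally=3.5.
I regrets: 0.9, 1.7, 0.3, 0.3 → max 1.7
II regrets: 1.0, 1.6, 1.1, 0.0 → max 1.6
III regrets: 0.1, 1.3, 1.0, 1.4 → max 1.4
IV regrets: 0.0, 0.9, 0.7, 0.7 → max 0.9
V regrets: 0.6, 1.5, 0.0, 1.0 → max 1.5
VI regrets: 0.0, 0.0, 1.3, 1.4 → max 1.4
Smallest max regret = 0.9 → IV.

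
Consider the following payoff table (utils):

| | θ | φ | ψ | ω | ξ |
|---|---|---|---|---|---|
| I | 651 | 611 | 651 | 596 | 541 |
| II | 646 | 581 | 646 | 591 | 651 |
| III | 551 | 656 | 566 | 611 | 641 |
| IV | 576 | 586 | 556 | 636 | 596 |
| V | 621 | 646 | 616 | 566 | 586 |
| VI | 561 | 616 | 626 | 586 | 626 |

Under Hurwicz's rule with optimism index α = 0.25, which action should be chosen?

I: 0.25·651 + 0.75·541 = 568.5
II: 0.25·651 + 0.75·581 = 598.5
III: 0.25·656 + 0.75·551 = 577.25
IV: 0.25·636 + 0.75·556 = 576
V: 0.25·646 + 0.75·566 = 586
VI: 0.25·626 + 0.75·561 = 577.25
Highest Hurwicz score = 598.5 → II.

II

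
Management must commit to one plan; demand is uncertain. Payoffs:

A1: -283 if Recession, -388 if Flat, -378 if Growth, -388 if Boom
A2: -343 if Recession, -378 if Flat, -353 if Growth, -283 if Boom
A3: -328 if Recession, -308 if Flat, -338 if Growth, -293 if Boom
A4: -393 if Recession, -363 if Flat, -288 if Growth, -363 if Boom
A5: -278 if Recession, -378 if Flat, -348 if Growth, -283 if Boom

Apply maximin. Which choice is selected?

Row minima: A1=-388, A2=-378, A3=-338, A4=-393, A5=-378
Best worst-case = -338 → A3.

A3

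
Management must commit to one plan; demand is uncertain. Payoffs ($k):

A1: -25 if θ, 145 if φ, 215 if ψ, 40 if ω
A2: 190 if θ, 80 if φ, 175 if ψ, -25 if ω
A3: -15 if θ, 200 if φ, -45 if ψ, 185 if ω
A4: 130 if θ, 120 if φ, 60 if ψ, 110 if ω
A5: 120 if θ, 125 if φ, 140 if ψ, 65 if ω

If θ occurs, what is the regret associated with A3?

205

Best payoff under θ is 190.
Regret = 190 − (-15) = 205.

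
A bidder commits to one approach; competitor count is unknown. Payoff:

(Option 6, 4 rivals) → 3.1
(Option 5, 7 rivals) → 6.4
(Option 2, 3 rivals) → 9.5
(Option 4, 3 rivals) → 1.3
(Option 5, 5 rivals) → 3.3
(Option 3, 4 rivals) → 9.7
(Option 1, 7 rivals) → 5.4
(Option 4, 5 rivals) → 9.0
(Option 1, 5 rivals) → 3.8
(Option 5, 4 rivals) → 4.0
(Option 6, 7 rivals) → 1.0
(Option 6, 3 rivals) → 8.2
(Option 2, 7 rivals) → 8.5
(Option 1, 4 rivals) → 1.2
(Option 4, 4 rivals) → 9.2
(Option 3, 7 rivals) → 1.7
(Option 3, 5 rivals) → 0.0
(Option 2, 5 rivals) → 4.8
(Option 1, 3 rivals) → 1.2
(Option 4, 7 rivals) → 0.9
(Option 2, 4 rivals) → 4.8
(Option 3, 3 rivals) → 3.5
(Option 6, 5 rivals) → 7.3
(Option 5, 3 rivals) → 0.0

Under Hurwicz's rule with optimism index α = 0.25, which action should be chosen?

Option 1: 0.25·5.4 + 0.75·1.2 = 2.25
Option 2: 0.25·9.5 + 0.75·4.8 = 5.975
Option 3: 0.25·9.7 + 0.75·0.0 = 2.425
Option 4: 0.25·9.2 + 0.75·0.9 = 2.975
Option 5: 0.25·6.4 + 0.75·0.0 = 1.6
Option 6: 0.25·8.2 + 0.75·1.0 = 2.8
Highest Hurwicz score = 5.975 → Option 2.

Option 2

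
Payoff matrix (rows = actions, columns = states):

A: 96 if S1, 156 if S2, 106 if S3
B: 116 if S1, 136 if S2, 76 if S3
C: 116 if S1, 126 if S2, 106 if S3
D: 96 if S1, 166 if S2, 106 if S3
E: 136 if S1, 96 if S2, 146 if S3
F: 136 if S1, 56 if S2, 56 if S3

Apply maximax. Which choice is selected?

D

Row maxima: A=156, B=136, C=126, D=166, E=146, F=136
Best best-case = 166 → D.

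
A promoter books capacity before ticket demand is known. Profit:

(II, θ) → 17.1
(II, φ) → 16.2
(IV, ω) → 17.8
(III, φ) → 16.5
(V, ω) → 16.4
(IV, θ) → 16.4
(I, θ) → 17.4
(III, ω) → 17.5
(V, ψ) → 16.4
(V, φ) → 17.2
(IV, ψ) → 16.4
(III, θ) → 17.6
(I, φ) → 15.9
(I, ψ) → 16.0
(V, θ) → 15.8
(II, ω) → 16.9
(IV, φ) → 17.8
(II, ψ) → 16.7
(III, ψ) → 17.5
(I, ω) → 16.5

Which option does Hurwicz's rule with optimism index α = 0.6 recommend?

IV

I: 0.6·17.4 + 0.4·15.9 = 16.8
II: 0.6·17.1 + 0.4·16.2 = 16.74
III: 0.6·17.6 + 0.4·16.5 = 17.16
IV: 0.6·17.8 + 0.4·16.4 = 17.24
V: 0.6·17.2 + 0.4·15.8 = 16.64
Highest Hurwicz score = 17.24 → IV.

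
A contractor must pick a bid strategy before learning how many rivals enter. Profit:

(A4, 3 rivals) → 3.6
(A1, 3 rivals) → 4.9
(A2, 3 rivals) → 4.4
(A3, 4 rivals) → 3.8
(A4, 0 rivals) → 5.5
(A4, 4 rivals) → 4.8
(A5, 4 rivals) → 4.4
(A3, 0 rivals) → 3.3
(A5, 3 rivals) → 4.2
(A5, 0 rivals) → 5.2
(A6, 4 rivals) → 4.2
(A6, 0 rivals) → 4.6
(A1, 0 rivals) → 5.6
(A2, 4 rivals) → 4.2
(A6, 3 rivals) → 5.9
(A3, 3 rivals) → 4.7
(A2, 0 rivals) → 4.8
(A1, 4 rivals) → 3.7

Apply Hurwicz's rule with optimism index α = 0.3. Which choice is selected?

A6

A1: 0.3·5.6 + 0.7·3.7 = 4.27
A2: 0.3·4.8 + 0.7·4.2 = 4.38
A3: 0.3·4.7 + 0.7·3.3 = 3.72
A4: 0.3·5.5 + 0.7·3.6 = 4.17
A5: 0.3·5.2 + 0.7·4.2 = 4.5
A6: 0.3·5.9 + 0.7·4.2 = 4.71
Highest Hurwicz score = 4.71 → A6.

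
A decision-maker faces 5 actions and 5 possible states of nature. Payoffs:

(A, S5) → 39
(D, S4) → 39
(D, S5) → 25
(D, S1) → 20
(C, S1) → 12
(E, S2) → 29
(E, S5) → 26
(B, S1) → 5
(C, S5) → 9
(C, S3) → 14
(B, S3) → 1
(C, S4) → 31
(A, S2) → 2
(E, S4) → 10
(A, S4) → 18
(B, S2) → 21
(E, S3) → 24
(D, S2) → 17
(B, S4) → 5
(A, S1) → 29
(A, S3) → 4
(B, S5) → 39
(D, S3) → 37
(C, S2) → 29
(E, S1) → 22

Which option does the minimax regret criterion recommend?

D

Column bests: S1=29, S2=29, S3=37, S4=39, S5=39.
A regrets: 0, 27, 33, 21, 0 → max 33
B regrets: 24, 8, 36, 34, 0 → max 36
C regrets: 17, 0, 23, 8, 30 → max 30
D regrets: 9, 12, 0, 0, 14 → max 14
E regrets: 7, 0, 13, 29, 13 → max 29
Smallest max regret = 14 → D.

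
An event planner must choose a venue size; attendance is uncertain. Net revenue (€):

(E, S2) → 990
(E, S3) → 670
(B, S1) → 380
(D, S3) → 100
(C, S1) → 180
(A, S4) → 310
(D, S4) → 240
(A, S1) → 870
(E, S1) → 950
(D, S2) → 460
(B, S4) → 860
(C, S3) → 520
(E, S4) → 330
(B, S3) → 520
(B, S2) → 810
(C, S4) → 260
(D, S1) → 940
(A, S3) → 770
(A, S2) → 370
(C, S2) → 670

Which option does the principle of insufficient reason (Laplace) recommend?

Row averages: A=580, B=642.5, C=407.5, D=435, E=735
Highest average = 735 → E.

E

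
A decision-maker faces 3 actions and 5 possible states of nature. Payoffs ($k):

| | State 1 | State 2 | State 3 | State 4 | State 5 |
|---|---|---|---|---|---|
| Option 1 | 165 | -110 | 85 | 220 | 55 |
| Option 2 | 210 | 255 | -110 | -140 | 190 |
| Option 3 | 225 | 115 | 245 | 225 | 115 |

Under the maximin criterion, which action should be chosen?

Option 3

Row minima: Option 1=-110, Option 2=-140, Option 3=115
Best worst-case = 115 → Option 3.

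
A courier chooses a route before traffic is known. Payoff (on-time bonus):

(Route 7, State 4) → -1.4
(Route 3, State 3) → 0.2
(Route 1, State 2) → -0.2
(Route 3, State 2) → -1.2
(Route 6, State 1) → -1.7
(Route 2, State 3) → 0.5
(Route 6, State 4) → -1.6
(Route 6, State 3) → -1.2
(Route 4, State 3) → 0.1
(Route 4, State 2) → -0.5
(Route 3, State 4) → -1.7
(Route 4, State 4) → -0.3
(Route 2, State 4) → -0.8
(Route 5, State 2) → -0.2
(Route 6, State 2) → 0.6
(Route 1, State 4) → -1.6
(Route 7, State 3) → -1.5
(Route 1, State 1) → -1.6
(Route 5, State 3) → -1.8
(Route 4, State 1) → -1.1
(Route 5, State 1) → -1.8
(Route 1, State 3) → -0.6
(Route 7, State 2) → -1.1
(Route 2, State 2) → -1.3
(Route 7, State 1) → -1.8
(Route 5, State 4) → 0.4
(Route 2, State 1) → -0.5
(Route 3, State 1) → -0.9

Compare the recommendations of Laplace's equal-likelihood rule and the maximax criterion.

laplace → Route 4; maximax → Route 6 (disagree)

Row averages: Route 1=-1, Route 2=-0.525, Route 3=-0.9, Route 4=-0.45, Route 5=-0.85, Route 6=-0.975, Route 7=-1.45
Highest average = -0.45 → Route 4.
Row maxima: Route 1=-0.2, Route 2=0.5, Route 3=0.2, Route 4=0.1, Route 5=0.4, Route 6=0.6, Route 7=-1.1
Best best-case = 0.6 → Route 6.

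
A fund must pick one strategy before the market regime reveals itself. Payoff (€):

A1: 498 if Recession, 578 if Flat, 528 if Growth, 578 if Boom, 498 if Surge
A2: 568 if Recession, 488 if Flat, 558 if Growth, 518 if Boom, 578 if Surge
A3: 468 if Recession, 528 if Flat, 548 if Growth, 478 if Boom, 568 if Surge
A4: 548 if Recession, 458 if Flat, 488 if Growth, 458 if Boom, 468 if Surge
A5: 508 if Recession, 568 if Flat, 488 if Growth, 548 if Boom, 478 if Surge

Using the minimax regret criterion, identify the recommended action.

Column bests: Recession=568, Flat=578, Growth=558, Boom=578, Surge=578.
A1 regrets: 70, 0, 30, 0, 80 → max 80
A2 regrets: 0, 90, 0, 60, 0 → max 90
A3 regrets: 100, 50, 10, 100, 10 → max 100
A4 regrets: 20, 120, 70, 120, 110 → max 120
A5 regrets: 60, 10, 70, 30, 100 → max 100
Smallest max regret = 80 → A1.

A1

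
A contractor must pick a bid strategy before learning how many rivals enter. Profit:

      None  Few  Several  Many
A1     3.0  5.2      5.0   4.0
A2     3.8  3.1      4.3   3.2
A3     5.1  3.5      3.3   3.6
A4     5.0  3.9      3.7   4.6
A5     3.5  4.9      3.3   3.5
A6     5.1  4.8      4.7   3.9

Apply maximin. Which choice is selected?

Row minima: A1=3.0, A2=3.1, A3=3.3, A4=3.7, A5=3.3, A6=3.9
Best worst-case = 3.9 → A6.

A6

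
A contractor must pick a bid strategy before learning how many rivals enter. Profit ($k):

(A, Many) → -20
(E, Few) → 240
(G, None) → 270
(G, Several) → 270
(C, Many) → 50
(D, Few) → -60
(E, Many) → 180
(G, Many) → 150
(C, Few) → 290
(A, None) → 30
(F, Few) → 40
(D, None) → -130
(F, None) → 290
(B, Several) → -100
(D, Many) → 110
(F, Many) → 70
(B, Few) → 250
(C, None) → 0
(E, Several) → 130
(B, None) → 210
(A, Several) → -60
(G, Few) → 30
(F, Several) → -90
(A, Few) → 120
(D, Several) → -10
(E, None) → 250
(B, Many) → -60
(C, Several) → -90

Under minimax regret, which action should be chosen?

E

Column bests: None=290, Few=290, Several=270, Many=180.
A regrets: 260, 170, 330, 200 → max 330
B regrets: 80, 40, 370, 240 → max 370
C regrets: 290, 0, 360, 130 → max 360
D regrets: 420, 350, 280, 70 → max 420
E regrets: 40, 50, 140, 0 → max 140
F regrets: 0, 250, 360, 110 → max 360
G regrets: 20, 260, 0, 30 → max 260
Smallest max regret = 140 → E.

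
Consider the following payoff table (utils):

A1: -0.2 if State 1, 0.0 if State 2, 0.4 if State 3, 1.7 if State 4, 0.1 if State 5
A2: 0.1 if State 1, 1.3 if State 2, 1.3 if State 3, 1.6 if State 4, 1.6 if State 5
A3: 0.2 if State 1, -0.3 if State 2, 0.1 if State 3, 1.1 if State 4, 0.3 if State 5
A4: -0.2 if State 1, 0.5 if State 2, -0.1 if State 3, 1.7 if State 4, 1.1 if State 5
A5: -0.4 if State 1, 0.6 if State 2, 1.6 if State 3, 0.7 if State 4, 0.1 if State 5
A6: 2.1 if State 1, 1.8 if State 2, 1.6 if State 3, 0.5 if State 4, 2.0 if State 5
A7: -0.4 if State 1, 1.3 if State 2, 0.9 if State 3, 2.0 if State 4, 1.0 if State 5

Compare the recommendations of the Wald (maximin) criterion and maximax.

maximin → A6; maximax → A6 (agree)

Row minima: A1=-0.2, A2=0.1, A3=-0.3, A4=-0.2, A5=-0.4, A6=0.5, A7=-0.4
Best worst-case = 0.5 → A6.
Row maxima: A1=1.7, A2=1.6, A3=1.1, A4=1.7, A5=1.6, A6=2.1, A7=2.0
Best best-case = 2.1 → A6.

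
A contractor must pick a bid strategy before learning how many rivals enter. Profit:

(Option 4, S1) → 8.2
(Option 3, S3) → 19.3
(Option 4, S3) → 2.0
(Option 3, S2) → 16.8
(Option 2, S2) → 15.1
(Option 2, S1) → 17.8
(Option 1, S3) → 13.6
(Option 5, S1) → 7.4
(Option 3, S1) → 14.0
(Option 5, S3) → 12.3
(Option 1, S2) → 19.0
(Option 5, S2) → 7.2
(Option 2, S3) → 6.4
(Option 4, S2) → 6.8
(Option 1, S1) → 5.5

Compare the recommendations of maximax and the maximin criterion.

maximax → Option 3; maximin → Option 3 (agree)

Row maxima: Option 1=19.0, Option 2=17.8, Option 3=19.3, Option 4=8.2, Option 5=12.3
Best best-case = 19.3 → Option 3.
Row minima: Option 1=5.5, Option 2=6.4, Option 3=14.0, Option 4=2.0, Option 5=7.2
Best worst-case = 14.0 → Option 3.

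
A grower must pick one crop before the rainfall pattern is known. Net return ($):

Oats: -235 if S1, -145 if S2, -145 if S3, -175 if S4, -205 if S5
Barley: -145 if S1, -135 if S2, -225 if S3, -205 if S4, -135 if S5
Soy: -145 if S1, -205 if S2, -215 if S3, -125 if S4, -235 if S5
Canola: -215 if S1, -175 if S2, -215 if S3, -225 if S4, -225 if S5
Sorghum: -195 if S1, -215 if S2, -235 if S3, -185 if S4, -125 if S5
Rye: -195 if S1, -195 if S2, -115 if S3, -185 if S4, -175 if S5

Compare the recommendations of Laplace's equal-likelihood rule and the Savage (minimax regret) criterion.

Row averages: Oats=-181, Barley=-169, Soy=-185, Canola=-211, Sorghum=-191, Rye=-173
Highest average = -169 → Barley.
Column bests: S1=-145, S2=-135, S3=-115, S4=-125, S5=-125.
Oats regrets: 90, 10, 30, 50, 80 → max 90
Barley regrets: 0, 0, 110, 80, 10 → max 110
Soy regrets: 0, 70, 100, 0, 110 → max 110
Canola regrets: 70, 40, 100, 100, 100 → max 100
Sorghum regrets: 50, 80, 120, 60, 0 → max 120
Rye regrets: 50, 60, 0, 60, 50 → max 60
Smallest max regret = 60 → Rye.

laplace → Barley; minimax regret → Rye (disagree)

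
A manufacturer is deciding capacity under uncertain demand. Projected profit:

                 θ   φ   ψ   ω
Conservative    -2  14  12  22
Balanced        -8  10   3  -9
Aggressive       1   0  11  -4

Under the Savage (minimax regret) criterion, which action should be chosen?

Column bests: θ=1, φ=14, ψ=12, ω=22.
Conservative regrets: 3, 0, 0, 0 → max 3
Balanced regrets: 9, 4, 9, 31 → max 31
Aggressive regrets: 0, 14, 1, 26 → max 26
Smallest max regret = 3 → Conservative.

Conservative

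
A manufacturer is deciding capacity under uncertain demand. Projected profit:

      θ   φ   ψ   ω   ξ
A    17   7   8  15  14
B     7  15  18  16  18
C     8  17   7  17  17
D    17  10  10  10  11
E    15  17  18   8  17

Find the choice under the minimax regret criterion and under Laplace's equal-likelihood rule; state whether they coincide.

minimax regret → D; laplace → E (disagree)

Column bests: θ=17, φ=17, ψ=18, ω=17, ξ=18.
A regrets: 0, 10, 10, 2, 4 → max 10
B regrets: 10, 2, 0, 1, 0 → max 10
C regrets: 9, 0, 11, 0, 1 → max 11
D regrets: 0, 7, 8, 7, 7 → max 8
E regrets: 2, 0, 0, 9, 1 → max 9
Smallest max regret = 8 → D.
Row averages: A=12.2, B=14.8, C=13.2, D=11.6, E=15
Highest average = 15 → E.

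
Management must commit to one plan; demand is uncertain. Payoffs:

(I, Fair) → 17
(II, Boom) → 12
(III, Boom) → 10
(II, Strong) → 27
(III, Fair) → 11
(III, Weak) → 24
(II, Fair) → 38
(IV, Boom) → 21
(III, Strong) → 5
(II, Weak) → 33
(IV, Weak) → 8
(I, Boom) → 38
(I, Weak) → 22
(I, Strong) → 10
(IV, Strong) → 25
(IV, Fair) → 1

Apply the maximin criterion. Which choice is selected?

II

Row minima: I=10, II=12, III=5, IV=1
Best worst-case = 12 → II.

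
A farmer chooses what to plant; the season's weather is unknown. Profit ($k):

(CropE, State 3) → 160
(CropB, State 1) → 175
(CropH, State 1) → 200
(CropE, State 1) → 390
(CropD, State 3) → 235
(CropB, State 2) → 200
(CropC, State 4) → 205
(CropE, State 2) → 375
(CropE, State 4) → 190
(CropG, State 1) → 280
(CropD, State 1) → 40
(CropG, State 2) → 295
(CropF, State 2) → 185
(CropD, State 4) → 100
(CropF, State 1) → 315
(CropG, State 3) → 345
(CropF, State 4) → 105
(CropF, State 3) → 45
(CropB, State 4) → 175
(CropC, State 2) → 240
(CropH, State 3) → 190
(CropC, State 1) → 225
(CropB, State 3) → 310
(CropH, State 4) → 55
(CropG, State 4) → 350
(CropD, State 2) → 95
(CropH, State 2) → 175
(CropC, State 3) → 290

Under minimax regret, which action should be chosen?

CropG

Column bests: State 1=390, State 2=375, State 3=345, State 4=350.
CropD regrets: 350, 280, 110, 250 → max 350
CropC regrets: 165, 135, 55, 145 → max 165
CropF regrets: 75, 190, 300, 245 → max 300
CropE regrets: 0, 0, 185, 160 → max 185
CropH regrets: 190, 200, 155, 295 → max 295
CropG regrets: 110, 80, 0, 0 → max 110
CropB regrets: 215, 175, 35, 175 → max 215
Smallest max regret = 110 → CropG.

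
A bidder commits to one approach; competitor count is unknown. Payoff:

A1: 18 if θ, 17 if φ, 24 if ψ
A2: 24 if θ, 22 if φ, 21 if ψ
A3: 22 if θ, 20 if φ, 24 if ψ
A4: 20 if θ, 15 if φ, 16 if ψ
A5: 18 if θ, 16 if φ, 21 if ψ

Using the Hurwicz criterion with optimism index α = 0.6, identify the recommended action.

A2

A1: 0.6·24 + 0.4·17 = 21.2
A2: 0.6·24 + 0.4·21 = 22.8
A3: 0.6·24 + 0.4·20 = 22.4
A4: 0.6·20 + 0.4·15 = 18
A5: 0.6·21 + 0.4·16 = 19
Highest Hurwicz score = 22.8 → A2.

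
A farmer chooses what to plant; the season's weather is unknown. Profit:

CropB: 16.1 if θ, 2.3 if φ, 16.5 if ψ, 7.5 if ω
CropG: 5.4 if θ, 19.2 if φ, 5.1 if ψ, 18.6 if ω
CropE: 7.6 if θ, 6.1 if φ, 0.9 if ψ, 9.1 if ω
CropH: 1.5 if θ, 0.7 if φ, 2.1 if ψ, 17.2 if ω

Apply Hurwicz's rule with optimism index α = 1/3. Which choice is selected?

CropG

CropB: 1/3·16.5 + 2/3·2.3 = 211/30
CropG: 1/3·19.2 + 2/3·5.1 = 9.8
CropE: 1/3·9.1 + 2/3·0.9 = 109/30
CropH: 1/3·17.2 + 2/3·0.7 = 6.2
Highest Hurwicz score = 9.8 → CropG.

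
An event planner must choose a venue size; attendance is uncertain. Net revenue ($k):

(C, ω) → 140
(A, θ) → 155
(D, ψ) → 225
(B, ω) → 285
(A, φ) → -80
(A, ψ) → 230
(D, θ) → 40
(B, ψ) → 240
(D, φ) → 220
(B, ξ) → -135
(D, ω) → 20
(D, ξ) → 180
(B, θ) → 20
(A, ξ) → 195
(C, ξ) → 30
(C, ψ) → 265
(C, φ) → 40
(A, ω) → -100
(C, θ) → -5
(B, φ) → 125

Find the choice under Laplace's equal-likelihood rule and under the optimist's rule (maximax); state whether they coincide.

laplace → D; maximax → B (disagree)

Row averages: A=80, B=107, C=94, D=137
Highest average = 137 → D.
Row maxima: A=230, B=285, C=265, D=225
Best best-case = 285 → B.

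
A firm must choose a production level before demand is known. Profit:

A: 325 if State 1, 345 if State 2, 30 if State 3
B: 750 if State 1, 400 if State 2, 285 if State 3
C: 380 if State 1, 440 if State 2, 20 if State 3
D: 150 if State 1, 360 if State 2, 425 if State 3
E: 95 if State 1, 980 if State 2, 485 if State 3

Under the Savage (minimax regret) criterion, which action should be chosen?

C

Column bests: State 1=750, State 2=980, State 3=485.
A regrets: 425, 635, 455 → max 635
B regrets: 0, 580, 200 → max 580
C regrets: 370, 540, 465 → max 540
D regrets: 600, 620, 60 → max 620
E regrets: 655, 0, 0 → max 655
Smallest max regret = 540 → C.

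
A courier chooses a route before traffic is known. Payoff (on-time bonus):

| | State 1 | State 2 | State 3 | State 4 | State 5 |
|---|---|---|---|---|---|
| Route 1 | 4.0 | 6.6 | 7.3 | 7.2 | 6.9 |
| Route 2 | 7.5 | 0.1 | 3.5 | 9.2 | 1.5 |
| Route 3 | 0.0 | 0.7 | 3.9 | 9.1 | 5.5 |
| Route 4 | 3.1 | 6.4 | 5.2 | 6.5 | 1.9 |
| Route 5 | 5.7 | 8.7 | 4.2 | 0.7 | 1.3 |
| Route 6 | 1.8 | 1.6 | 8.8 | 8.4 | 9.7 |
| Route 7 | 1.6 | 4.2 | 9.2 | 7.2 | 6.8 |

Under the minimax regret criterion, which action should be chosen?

Route 1

Column bests: State 1=7.5, State 2=8.7, State 3=9.2, State 4=9.2, State 5=9.7.
Route 1 regrets: 3.5, 2.1, 1.9, 2.0, 2.8 → max 3.5
Route 2 regrets: 0.0, 8.6, 5.7, 0.0, 8.2 → max 8.6
Route 3 regrets: 7.5, 8.0, 5.3, 0.1, 4.2 → max 8.0
Route 4 regrets: 4.4, 2.3, 4.0, 2.7, 7.8 → max 7.8
Route 5 regrets: 1.8, 0.0, 5.0, 8.5, 8.4 → max 8.5
Route 6 regrets: 5.7, 7.1, 0.4, 0.8, 0.0 → max 7.1
Route 7 regrets: 5.9, 4.5, 0.0, 2.0, 2.9 → max 5.9
Smallest max regret = 3.5 → Route 1.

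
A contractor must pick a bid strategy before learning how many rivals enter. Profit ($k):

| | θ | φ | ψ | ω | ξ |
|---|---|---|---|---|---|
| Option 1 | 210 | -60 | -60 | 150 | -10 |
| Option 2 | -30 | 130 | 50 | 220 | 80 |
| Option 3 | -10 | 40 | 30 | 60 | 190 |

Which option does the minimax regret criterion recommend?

Column bests: θ=210, φ=130, ψ=50, ω=220, ξ=190.
Option 1 regrets: 0, 190, 110, 70, 200 → max 200
Option 2 regrets: 240, 0, 0, 0, 110 → max 240
Option 3 regrets: 220, 90, 20, 160, 0 → max 220
Smallest max regret = 200 → Option 1.

Option 1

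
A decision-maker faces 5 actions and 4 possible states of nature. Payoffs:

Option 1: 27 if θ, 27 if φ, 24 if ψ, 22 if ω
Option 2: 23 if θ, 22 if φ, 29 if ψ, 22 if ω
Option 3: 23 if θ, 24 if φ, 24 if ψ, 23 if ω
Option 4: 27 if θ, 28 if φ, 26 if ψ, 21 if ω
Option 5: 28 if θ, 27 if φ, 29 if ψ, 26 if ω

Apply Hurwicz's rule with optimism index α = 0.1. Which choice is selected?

Option 1: 0.1·27 + 0.9·22 = 22.5
Option 2: 0.1·29 + 0.9·22 = 22.7
Option 3: 0.1·24 + 0.9·23 = 23.1
Option 4: 0.1·28 + 0.9·21 = 21.7
Option 5: 0.1·29 + 0.9·26 = 26.3
Highest Hurwicz score = 26.3 → Option 5.

Option 5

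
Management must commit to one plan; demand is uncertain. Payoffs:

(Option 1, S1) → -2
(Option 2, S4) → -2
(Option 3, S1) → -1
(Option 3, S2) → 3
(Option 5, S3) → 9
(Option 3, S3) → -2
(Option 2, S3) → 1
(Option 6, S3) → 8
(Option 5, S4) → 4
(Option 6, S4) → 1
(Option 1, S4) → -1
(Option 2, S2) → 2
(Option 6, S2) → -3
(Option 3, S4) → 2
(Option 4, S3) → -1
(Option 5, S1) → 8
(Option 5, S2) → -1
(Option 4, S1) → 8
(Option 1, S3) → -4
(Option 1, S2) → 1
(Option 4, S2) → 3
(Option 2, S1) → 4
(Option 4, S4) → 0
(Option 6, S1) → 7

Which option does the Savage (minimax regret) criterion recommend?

Column bests: S1=8, S2=3, S3=9, S4=4.
Option 1 regrets: 10, 2, 13, 5 → max 13
Option 2 regrets: 4, 1, 8, 6 → max 8
Option 3 regrets: 9, 0, 11, 2 → max 11
Option 4 regrets: 0, 0, 10, 4 → max 10
Option 5 regrets: 0, 4, 0, 0 → max 4
Option 6 regrets: 1, 6, 1, 3 → max 6
Smallest max regret = 4 → Option 5.

Option 5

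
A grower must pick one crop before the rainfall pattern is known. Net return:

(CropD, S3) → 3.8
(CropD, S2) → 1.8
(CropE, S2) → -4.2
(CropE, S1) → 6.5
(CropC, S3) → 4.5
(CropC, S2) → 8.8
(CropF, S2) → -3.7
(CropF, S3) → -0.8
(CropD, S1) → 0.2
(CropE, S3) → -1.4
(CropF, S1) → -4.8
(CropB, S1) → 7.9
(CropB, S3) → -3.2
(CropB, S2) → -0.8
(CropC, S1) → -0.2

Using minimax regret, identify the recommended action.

Column bests: S1=7.9, S2=8.8, S3=4.5.
CropE regrets: 1.4, 13.0, 5.9 → max 13.0
CropB regrets: 0.0, 9.6, 7.7 → max 9.6
CropD regrets: 7.7, 7.0, 0.7 → max 7.7
CropC regrets: 8.1, 0.0, 0.0 → max 8.1
CropF regrets: 12.7, 12.5, 5.3 → max 12.7
Smallest max regret = 7.7 → CropD.

CropD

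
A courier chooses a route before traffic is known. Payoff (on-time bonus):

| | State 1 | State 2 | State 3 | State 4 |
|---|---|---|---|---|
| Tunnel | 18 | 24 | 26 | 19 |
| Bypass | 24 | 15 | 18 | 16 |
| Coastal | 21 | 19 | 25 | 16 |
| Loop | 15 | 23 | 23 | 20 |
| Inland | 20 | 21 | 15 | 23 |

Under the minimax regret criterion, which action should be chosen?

Column bests: State 1=24, State 2=24, State 3=26, State 4=23.
Tunnel regrets: 6, 0, 0, 4 → max 6
Bypass regrets: 0, 9, 8, 7 → max 9
Coastal regrets: 3, 5, 1, 7 → max 7
Loop regrets: 9, 1, 3, 3 → max 9
Inland regrets: 4, 3, 11, 0 → max 11
Smallest max regret = 6 → Tunnel.

Tunnel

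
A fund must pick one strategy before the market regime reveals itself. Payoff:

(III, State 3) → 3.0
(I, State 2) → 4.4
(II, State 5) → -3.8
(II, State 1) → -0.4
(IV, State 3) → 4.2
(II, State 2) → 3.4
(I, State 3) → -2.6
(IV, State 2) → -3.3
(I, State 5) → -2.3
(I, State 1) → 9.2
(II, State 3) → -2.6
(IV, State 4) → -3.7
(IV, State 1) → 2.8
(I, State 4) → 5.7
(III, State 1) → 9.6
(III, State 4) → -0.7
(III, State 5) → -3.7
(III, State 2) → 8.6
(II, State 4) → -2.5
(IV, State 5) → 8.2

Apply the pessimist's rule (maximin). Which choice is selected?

I

Row minima: I=-2.6, II=-3.8, III=-3.7, IV=-3.7
Best worst-case = -2.6 → I.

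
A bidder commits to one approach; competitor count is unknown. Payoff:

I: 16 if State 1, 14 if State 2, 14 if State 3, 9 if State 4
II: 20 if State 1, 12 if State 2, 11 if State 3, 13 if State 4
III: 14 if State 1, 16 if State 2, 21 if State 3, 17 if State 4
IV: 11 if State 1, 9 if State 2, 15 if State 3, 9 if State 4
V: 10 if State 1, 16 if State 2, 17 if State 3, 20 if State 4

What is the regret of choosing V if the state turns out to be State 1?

Best payoff under State 1 is 20.
Regret = 20 − 10 = 10.

10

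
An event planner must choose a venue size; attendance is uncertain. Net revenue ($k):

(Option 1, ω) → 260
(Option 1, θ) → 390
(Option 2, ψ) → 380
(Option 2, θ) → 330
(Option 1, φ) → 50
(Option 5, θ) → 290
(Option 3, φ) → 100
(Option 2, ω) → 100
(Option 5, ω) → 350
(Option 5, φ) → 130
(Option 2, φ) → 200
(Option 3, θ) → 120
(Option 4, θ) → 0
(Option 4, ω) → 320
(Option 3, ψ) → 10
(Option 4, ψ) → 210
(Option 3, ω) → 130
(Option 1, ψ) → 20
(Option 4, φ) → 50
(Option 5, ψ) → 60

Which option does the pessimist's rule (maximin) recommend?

Option 2

Row minima: Option 1=20, Option 2=100, Option 3=10, Option 4=0, Option 5=60
Best worst-case = 100 → Option 2.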